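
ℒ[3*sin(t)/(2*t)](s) 3*atan(1/s)/2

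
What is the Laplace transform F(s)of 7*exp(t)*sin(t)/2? 7/(2*((s - 1)^2 + 1))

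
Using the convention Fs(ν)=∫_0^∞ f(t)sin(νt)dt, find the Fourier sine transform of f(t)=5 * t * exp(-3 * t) 30 * ν/(ν^2+9)^2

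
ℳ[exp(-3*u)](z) gamma(z)/3^z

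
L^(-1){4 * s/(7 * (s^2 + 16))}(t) 4 * cos(4 * t)/7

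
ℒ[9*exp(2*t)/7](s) 9/(7*(s - 2))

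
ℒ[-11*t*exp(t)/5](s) -11/(5*(s - 1)^2)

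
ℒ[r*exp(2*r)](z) (z - 2)^(-2)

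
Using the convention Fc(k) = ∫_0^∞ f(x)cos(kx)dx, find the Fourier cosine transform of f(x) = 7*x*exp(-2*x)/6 7*(4 - k^2)/(6*(k^2 + 4)^2)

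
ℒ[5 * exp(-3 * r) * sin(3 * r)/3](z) 5/((z + 3)^2 + 9)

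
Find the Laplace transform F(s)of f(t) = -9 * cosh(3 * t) -9 * s/(s^2 - 9)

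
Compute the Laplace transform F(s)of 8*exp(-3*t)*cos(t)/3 8*(s + 3)/(3*((s + 3)^2 + 1))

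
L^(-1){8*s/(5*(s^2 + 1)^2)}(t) 4*t*sin(t)/5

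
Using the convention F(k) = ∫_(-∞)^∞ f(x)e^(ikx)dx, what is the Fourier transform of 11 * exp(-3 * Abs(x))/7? 66/(7 * (k^2+9))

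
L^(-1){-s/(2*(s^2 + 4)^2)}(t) -t*sin(2*t)/8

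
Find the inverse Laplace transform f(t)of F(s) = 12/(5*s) 12/5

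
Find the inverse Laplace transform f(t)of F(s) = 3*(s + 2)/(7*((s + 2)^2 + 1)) 3*exp(-2*t)*cos(t)/7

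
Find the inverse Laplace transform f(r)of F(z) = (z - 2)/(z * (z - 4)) exp(2 * r) * cosh(2 * r)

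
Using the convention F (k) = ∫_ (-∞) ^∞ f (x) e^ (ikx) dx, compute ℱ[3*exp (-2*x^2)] 3*sqrt (2)*sqrt (pi)*exp (-k^2/8) /2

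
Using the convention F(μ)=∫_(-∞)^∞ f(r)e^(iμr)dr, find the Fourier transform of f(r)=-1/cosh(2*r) -pi/(2*cosh(pi*μ/4))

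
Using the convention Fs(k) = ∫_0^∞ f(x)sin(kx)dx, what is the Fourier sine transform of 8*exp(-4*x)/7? 8*k/(7*(k^2+16))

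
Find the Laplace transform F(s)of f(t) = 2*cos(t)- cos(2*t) 2*s/(s^2 + 1)- s/(s^2 + 4)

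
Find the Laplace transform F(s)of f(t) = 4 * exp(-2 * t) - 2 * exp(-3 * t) 4/(s + 2) - 2/(s + 3)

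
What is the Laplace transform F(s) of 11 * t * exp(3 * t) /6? 11/(6 * (s - 3) ^2) 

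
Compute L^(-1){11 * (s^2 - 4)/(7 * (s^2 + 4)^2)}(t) 11 * t * cos(2 * t)/7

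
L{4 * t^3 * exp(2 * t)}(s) 24/(s - 2)^4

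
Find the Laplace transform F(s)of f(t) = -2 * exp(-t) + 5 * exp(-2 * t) 5/(s + 2)-2/(s + 1)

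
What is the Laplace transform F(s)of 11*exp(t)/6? 11/(6*(s - 1))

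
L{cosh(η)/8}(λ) λ/(8*(λ^2-1))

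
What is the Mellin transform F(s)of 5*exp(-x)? 5*gamma(s)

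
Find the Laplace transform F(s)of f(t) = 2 2/s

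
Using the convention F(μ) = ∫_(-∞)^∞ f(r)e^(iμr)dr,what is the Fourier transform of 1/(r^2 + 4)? pi*exp(-2*Abs(μ))/2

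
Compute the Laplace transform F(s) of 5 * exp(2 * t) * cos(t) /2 5 * (s - 2) /(2 * ((s - 2) ^2 + 1) ) 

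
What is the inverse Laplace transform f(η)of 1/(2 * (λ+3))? exp(-3 * η)/2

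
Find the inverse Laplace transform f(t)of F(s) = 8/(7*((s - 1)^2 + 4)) 4*exp(t)*sin(2*t)/7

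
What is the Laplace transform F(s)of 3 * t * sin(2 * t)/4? 3 * s/(s^2 + 4)^2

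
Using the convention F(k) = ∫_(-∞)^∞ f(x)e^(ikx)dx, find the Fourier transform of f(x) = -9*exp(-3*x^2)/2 -3*sqrt(3)*sqrt(pi)*exp(-k^2/12)/2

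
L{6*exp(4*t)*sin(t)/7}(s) 6/(7*((s - 4)^2+1))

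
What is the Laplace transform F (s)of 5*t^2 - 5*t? 10/s^3 - 5/s^2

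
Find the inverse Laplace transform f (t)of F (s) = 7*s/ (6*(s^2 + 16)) 7*cos (4*t)/6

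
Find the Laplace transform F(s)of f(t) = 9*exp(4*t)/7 9/(7*(s - 4))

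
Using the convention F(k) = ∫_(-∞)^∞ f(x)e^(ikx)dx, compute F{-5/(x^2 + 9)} -5*pi*exp(-3*Abs(k))/3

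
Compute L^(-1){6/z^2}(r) 6*r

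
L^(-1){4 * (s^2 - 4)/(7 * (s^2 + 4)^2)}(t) 4 * t * cos(2 * t)/7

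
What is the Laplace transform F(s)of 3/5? 3/(5*s)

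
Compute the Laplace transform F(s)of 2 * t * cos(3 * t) 2 * (s^2 - 9)/(s^2 + 9)^2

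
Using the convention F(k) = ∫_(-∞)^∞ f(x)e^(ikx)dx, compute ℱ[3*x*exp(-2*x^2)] 3*sqrt(2)*I*sqrt(pi)*k*exp(-k^2/8)/8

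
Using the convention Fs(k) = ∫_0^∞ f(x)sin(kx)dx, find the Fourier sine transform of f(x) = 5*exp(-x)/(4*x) 5*atan(k)/4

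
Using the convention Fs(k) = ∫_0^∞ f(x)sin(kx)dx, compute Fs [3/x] 3*pi/2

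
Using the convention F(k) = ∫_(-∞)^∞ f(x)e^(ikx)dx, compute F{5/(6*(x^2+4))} 5*pi*exp(-2*Abs(k))/12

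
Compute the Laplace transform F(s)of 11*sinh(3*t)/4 33/(4*(s^2 - 9))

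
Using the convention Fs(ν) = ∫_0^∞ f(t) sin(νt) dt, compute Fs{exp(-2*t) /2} ν/(2*(ν^2 + 4) ) 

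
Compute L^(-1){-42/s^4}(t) -7*t^3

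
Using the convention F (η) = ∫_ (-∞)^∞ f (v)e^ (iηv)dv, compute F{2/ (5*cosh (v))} 2*pi/ (5*cosh (pi*η/2))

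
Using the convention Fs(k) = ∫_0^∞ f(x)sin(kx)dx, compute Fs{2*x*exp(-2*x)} 8*k/(k^2 + 4)^2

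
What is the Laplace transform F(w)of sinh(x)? 1/(w^2 - 1)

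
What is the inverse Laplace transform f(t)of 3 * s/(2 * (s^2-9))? 3 * cosh(3 * t)/2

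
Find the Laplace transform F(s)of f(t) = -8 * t -8/s^2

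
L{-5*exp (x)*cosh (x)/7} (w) 5*(1 - w)/ (7*w*(w - 2))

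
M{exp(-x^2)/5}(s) gamma(s/2)/10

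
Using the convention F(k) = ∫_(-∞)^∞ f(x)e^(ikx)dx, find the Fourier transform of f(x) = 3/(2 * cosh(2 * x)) 3 * pi/(4 * cosh(pi * k/4))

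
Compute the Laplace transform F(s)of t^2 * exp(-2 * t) 2/(s+2)^3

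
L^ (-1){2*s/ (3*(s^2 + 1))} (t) 2*cos (t)/3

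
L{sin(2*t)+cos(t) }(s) s/(s^2+1)+2/(s^2+4) 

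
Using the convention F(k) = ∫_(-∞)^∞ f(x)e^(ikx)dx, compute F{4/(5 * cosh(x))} 4 * pi/(5 * cosh(pi * k/2))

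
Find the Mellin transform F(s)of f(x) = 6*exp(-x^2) 3*gamma(s/2)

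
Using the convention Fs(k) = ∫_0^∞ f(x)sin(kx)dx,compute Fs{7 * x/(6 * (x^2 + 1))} 7 * pi * exp(-k)/12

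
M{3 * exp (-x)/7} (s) 3 * gamma (s)/7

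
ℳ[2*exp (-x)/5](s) 2*gamma (s)/5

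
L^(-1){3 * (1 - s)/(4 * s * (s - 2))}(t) -3 * exp(t) * cosh(t)/4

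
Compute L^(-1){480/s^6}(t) 4*t^5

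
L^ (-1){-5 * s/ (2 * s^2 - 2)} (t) -5 * cosh (t)/2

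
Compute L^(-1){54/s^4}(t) 9 * t^3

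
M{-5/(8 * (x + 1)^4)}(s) 5 * pi * (s - 3) * (s - 2) * (s - 1)/(48 * sin(pi * s))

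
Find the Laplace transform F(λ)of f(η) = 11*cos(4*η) 11*λ/(λ^2 + 16)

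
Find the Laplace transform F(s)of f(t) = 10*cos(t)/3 10*s/(3*(s^2 + 1))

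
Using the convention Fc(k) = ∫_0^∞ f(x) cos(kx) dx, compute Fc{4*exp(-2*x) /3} 8/(3*(k^2 + 4) ) 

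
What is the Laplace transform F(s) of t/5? 1/(5*s^2) 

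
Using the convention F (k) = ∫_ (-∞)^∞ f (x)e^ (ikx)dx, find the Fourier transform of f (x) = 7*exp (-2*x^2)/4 7*sqrt (2)*sqrt (pi)*exp (-k^2/8)/8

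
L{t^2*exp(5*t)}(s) 2/(s - 5)^3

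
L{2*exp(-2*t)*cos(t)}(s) 2*(s+2)/((s+2)^2+1)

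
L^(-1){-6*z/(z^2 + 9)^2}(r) -r*sin(3*r)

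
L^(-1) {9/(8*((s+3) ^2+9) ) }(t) 3*exp(-3*t)*sin(3*t) /8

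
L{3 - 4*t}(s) 3/s - 4/s^2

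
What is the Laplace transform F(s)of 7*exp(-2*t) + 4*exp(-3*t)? 7/(s + 2) + 4/(s + 3)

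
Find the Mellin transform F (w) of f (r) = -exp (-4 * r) -gamma (w) /4^w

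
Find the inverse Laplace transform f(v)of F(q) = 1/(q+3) exp(-3*v)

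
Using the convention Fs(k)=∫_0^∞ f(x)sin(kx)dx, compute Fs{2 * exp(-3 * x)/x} 2 * atan(k/3)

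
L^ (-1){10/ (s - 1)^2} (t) 10*t*exp (t)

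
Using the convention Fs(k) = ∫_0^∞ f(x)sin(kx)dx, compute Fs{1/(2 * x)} pi/4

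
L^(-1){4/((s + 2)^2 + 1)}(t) 4*exp(-2*t)*sin(t)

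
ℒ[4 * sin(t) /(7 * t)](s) 4 * atan(1/s) /7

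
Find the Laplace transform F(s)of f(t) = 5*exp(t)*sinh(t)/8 5/(8*s*(s - 2))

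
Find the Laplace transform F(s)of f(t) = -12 -12/s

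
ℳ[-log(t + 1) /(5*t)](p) pi*csc(pi*p) /(5*(p - 1) ) 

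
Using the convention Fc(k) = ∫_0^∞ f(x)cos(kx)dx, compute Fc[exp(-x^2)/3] sqrt(pi) * exp(-k^2/4)/6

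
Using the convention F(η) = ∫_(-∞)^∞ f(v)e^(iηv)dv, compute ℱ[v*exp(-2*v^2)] sqrt(2)*I*sqrt(pi)*η*exp(-η^2/8)/8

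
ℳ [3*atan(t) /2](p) -3*pi*sec(pi*p/2) /(4*p) 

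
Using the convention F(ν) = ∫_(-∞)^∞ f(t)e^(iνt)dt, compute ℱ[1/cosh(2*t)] pi/(2*cosh(pi*ν/4))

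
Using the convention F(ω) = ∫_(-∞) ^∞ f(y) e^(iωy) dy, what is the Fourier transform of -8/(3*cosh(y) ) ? -8*pi/(3*cosh(pi*ω/2) ) 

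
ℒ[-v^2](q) -2/q^3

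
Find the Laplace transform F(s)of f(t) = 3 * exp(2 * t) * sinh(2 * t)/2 3/(s * (s - 4))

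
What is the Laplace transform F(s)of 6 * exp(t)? 6/(s - 1)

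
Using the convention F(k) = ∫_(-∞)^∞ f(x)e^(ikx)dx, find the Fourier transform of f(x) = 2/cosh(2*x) pi/cosh(pi*k/4)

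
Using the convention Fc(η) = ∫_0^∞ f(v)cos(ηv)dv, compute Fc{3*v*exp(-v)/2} 3*(1 - η^2)/(2*(η^2 + 1)^2)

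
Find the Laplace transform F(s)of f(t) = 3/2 3/(2*s)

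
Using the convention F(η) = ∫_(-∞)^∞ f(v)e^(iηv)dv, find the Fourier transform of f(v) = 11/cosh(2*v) 11*pi/(2*cosh(pi*η/4))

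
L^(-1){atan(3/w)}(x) sin(3 * x)/x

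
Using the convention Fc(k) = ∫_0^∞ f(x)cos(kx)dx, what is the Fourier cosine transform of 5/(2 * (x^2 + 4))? 5 * pi * exp(-2 * k)/8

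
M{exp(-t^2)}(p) gamma(p/2)/2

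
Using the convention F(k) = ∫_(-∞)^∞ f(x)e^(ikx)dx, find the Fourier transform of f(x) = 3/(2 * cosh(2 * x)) 3 * pi/(4 * cosh(pi * k/4))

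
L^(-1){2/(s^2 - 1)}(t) 2 * sinh(t)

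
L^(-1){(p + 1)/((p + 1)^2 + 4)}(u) exp(-u) * cos(2 * u)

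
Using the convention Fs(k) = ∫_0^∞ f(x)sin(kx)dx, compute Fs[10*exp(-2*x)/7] 10*k/(7*(k^2 + 4))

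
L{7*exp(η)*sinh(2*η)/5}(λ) 14/(5*((λ - 1)^2 - 4))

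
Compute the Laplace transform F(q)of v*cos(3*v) (q^2 - 9)/(q^2 + 9)^2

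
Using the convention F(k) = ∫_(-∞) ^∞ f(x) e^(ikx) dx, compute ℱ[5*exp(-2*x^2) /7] 5*sqrt(2)*sqrt(pi)*exp(-k^2/8) /14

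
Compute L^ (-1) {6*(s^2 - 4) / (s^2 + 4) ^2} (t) 6*t*cos (2*t) 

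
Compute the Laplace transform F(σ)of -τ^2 -2/σ^3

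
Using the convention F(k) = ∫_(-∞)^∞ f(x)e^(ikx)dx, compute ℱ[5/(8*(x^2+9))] 5*pi*exp(-3*Abs(k))/24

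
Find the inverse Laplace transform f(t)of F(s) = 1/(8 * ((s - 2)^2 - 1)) exp(2 * t) * sinh(t)/8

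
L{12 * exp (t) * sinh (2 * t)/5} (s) 24/ (5 * ( (s - 1)^2 - 4))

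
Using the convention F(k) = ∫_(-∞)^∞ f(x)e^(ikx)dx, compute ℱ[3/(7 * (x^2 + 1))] 3 * pi * exp(-Abs(k))/7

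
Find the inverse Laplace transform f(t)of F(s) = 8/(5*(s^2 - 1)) 8*sinh(t)/5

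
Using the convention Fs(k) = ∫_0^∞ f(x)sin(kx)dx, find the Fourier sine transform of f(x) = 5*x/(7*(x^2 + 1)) 5*pi*exp(-k)/14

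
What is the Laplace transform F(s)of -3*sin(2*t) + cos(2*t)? s/(s^2 + 4) - 6/(s^2 + 4)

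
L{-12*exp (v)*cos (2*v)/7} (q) 12*(1 - q)/ (7*( (q - 1)^2+4))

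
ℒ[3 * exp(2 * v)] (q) 3/(q - 2)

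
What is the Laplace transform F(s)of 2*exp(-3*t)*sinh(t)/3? 2/(3*((s + 3)^2 - 1))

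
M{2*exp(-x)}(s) 2*gamma(s)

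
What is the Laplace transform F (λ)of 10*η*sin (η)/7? 20*λ/ (7*(λ^2+1)^2)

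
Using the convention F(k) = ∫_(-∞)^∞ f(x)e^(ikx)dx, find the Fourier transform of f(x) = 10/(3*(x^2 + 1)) 10*pi*exp(-Abs(k))/3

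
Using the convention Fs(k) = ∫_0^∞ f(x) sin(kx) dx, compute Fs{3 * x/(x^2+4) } 3 * pi * exp(-2 * k) /2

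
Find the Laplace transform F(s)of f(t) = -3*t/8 -3/(8*s^2)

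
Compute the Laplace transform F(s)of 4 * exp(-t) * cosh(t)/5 4 * (s + 1)/(5 * s * (s + 2))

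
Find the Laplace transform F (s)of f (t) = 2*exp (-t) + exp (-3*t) 1/ (s + 3) + 2/ (s + 1)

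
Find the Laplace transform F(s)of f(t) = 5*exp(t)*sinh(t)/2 5/(2*s*(s - 2))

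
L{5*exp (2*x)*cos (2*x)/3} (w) 5*(w - 2)/ (3*( (w - 2)^2 + 4))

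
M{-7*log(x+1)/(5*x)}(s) 7*pi*csc(pi*s)/(5*(s - 1))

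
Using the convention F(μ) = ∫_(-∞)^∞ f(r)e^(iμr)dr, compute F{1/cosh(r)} pi/cosh(pi*μ/2)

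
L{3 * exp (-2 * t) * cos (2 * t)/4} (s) 3 * (s + 2)/ (4 * ( (s + 2)^2 + 4))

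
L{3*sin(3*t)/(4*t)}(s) 3*atan(3/s)/4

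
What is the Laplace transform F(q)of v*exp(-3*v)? (q + 3)^(-2)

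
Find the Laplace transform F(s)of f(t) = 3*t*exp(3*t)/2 3/(2*(s - 3)^2)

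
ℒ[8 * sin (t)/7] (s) 8/ (7 * (s^2 + 1))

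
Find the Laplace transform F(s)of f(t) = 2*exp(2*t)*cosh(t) 2*(s - 2)/((s - 2)^2 - 1)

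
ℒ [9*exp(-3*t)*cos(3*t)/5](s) 9*(s + 3)/(5*((s + 3)^2 + 9))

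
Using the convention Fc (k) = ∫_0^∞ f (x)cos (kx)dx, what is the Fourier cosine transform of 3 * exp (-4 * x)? 12/ (k^2 + 16)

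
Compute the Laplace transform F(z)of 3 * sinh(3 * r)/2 9/(2 * (z^2-9))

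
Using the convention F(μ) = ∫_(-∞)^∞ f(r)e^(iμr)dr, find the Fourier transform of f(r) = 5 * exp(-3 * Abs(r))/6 5/(μ^2 + 9)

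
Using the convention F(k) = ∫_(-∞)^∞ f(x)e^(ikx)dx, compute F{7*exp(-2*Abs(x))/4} 7/(k^2 + 4)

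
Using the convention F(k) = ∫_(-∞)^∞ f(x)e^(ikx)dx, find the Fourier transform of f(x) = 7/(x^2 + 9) 7 * pi * exp(-3 * Abs(k))/3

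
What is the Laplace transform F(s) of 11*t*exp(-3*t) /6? 11/(6*(s + 3) ^2) 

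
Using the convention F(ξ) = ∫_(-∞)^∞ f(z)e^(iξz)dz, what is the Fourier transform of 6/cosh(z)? 6*pi/cosh(pi*ξ/2)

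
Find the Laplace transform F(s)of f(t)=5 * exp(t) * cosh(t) 5 * (s - 1)/(s * (s - 2))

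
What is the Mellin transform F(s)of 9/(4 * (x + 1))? 9 * pi * csc(pi * s)/4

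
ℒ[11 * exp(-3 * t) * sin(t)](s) 11/((s+3)^2+1)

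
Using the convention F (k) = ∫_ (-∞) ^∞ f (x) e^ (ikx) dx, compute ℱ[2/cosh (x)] 2*pi/cosh (pi*k/2) 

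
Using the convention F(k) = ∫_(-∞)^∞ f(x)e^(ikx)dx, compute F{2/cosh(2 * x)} pi/cosh(pi * k/4)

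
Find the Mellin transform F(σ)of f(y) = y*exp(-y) gamma(σ + 1)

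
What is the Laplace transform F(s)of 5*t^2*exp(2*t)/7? 10/(7*(s - 2)^3)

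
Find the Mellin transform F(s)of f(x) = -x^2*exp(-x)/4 -gamma(s + 2)/4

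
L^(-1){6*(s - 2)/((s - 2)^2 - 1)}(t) 6*exp(2*t)*cosh(t)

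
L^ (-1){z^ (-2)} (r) r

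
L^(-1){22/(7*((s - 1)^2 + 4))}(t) 11*exp(t)*sin(2*t)/7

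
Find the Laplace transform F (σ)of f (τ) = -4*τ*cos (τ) 4*(1 - σ^2)/ (σ^2 + 1)^2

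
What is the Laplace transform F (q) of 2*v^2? 4/q^3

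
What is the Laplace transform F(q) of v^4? 24/q^5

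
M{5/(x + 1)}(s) 5*pi*csc(pi*s)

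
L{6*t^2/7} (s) 12/ (7*s^3)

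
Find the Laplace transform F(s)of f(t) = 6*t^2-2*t 12/s^3-2/s^2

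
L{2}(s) 2/s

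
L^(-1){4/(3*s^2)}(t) 4*t/3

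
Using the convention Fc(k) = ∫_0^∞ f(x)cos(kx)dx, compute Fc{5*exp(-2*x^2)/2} 5*sqrt(2)*sqrt(pi)*exp(-k^2/8)/8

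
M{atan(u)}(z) -pi*sec(pi*z/2)/(2*z)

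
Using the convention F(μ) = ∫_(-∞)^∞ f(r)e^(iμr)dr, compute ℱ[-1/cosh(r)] -pi/cosh(pi*μ/2)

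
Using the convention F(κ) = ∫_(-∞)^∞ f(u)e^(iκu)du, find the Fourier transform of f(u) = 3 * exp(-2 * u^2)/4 3 * sqrt(2) * sqrt(pi) * exp(-κ^2/8)/8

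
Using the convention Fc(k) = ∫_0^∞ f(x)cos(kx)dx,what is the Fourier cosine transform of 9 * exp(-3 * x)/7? 27/(7 * (k^2 + 9))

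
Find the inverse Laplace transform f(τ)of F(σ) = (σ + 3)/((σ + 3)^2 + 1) exp(-3*τ)*cos(τ)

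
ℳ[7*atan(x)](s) -7*pi*sec(pi*s/2)/(2*s)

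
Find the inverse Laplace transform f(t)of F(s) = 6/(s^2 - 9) 2*sinh(3*t)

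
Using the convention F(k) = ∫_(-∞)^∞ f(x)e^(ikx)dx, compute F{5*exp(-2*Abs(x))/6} 10/(3*(k^2 + 4))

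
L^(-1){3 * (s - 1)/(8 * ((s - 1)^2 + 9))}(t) 3 * exp(t) * cos(3 * t)/8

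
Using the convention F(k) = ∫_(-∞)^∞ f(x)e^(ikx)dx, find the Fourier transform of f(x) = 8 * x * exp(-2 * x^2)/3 sqrt(2) * I * sqrt(pi) * k * exp(-k^2/8)/3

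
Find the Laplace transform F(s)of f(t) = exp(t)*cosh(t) (s - 1)/(s*(s - 2))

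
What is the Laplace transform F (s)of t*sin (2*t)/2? 2*s/ (s^2+4)^2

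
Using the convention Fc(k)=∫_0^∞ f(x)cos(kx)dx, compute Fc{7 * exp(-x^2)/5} 7 * sqrt(pi) * exp(-k^2/4)/10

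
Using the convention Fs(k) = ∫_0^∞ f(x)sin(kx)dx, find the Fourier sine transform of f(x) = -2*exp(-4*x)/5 -2*k/(5*k^2+80)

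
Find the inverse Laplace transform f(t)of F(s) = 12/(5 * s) 12/5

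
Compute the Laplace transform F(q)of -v -1/q^2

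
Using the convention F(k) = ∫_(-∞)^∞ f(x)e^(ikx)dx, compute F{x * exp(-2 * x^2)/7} sqrt(2) * I * sqrt(pi) * k * exp(-k^2/8)/56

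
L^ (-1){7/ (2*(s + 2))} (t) 7*exp (-2*t)/2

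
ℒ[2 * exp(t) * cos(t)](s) 2 * (s - 1)/((s - 1)^2 + 1)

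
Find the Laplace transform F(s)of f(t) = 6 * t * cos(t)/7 6 * (s^2 - 1)/(7 * (s^2+1)^2)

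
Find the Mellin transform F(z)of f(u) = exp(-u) gamma(z)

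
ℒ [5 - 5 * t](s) 5/s - 5/s^2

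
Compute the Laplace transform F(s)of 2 2/s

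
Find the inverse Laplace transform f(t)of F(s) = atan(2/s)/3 sin(2*t)/(3*t)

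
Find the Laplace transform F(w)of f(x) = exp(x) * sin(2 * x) 2/((w - 1)^2 + 4)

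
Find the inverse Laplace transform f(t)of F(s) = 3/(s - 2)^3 3*t^2*exp(2*t)/2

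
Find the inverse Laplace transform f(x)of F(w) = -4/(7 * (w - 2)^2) -4 * x * exp(2 * x)/7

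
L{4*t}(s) 4/s^2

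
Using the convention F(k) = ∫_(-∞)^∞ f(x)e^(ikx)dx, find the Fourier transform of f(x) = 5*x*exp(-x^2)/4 5*I*sqrt(pi)*k*exp(-k^2/4)/8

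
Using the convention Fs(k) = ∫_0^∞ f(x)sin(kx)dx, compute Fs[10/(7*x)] 5*pi/7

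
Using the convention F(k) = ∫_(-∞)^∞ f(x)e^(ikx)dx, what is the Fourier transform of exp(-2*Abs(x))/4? 1/(k^2 + 4)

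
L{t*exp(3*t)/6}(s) 1/(6*(s - 3)^2)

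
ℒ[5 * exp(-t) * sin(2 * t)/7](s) 10/(7 * ((s+1)^2+4))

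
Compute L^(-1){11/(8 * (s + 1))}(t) 11 * exp(-t)/8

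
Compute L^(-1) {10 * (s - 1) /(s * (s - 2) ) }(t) 10 * exp(t) * cosh(t) 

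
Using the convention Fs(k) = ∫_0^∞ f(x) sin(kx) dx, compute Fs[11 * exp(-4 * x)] 11 * k/(k^2 + 16) 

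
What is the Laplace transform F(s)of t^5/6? 20/s^6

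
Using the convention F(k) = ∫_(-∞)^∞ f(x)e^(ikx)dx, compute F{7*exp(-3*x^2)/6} 7*sqrt(3)*sqrt(pi)*exp(-k^2/12)/18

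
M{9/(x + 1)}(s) 9*pi*csc(pi*s)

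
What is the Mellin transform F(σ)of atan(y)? -pi*sec(pi*σ/2)/(2*σ)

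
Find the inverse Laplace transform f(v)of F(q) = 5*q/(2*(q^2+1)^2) 5*v*sin(v)/4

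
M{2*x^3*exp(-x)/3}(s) 2*gamma(s+3)/3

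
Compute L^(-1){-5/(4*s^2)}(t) -5*t/4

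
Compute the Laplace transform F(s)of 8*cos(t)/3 8*s/(3*(s^2+1))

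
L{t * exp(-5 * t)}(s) (s + 5)^(-2)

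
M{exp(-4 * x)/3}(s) gamma(s)/(3 * 4^s)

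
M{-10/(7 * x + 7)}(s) -10 * pi * csc(pi * s)/7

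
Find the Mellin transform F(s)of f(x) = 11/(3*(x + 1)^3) 11*pi*(s - 2)*(s - 1)/(6*sin(pi*s))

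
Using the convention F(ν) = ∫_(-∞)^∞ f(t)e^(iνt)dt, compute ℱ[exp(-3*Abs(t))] 6/(ν^2 + 9)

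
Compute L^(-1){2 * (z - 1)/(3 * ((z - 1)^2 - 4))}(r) 2 * exp(r) * cosh(2 * r)/3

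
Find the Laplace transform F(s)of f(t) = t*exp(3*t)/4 1/(4*(s - 3)^2)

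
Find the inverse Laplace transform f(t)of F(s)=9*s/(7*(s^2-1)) 9*cosh(t)/7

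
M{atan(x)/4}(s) -pi * sec(pi * s/2)/(8 * s)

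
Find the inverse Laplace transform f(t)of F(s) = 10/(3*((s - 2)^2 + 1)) 10*exp(2*t)*sin(t)/3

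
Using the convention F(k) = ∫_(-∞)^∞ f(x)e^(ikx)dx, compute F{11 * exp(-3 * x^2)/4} 11 * sqrt(3) * sqrt(pi) * exp(-k^2/12)/12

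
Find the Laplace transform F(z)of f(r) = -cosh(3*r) -z/(z^2 - 9)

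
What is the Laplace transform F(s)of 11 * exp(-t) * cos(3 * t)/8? 11 * (s + 1)/(8 * ((s + 1)^2 + 9))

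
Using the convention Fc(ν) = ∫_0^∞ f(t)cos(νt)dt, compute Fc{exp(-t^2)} sqrt(pi)*exp(-ν^2/4)/2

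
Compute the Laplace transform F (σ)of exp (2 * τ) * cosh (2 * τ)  (σ - 2)/ (σ * (σ - 4))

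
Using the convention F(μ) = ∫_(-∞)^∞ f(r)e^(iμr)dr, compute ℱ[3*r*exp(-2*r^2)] 3*sqrt(2)*I*sqrt(pi)*μ*exp(-μ^2/8)/8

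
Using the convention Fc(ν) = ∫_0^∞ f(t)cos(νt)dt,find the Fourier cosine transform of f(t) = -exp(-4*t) -4/(ν^2+16)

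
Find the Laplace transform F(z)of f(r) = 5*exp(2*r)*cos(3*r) 5*(z - 2)/((z - 2)^2 + 9)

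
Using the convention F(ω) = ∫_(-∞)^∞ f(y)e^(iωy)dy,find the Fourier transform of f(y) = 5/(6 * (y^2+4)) 5 * pi * exp(-2 * Abs(ω))/12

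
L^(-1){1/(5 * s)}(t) 1/5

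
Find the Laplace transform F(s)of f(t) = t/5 1/(5*s^2)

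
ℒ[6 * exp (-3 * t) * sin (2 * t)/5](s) 12/ (5 * ( (s + 3)^2 + 4))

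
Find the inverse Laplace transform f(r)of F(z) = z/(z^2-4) cosh(2*r)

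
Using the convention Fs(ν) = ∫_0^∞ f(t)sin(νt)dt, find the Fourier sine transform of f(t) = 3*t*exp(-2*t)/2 6*ν/(ν^2 + 4)^2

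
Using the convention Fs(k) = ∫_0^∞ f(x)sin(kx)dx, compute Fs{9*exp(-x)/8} 9*k/(8*(k^2 + 1))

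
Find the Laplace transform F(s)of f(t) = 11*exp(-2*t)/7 11/(7*(s + 2))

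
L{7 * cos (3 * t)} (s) 7 * s/ (s^2+9)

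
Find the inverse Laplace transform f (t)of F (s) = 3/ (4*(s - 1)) 3*exp (t)/4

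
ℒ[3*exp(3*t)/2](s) 3/(2*(s - 3))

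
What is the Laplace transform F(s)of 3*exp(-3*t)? 3/(s + 3)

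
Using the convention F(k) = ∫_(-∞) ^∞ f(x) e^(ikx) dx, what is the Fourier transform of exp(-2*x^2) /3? sqrt(2)*sqrt(pi)*exp(-k^2/8) /6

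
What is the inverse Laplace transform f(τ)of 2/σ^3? τ^2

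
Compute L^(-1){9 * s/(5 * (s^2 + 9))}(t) 9 * cos(3 * t)/5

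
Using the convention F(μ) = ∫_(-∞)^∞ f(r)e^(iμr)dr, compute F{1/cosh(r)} pi/cosh(pi * μ/2)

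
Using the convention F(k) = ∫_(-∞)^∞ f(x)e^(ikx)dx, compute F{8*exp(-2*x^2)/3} 4*sqrt(2)*sqrt(pi)*exp(-k^2/8)/3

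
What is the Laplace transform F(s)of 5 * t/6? 5/(6 * s^2)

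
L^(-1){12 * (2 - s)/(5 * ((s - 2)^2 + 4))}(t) -12 * exp(2 * t) * cos(2 * t)/5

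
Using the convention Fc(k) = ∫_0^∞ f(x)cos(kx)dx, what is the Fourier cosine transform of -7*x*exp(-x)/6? 7*(k^2-1)/(6*(k^2 + 1)^2)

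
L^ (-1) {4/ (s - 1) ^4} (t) 2*t^3*exp (t) /3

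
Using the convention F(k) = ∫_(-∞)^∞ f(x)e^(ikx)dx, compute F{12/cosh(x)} 12 * pi/cosh(pi * k/2)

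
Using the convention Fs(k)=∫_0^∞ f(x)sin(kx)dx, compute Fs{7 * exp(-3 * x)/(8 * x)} 7 * atan(k/3)/8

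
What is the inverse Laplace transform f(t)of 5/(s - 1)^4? 5 * t^3 * exp(t)/6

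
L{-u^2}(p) -2/p^3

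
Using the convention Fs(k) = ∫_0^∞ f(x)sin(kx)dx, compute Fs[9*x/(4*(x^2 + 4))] 9*pi*exp(-2*k)/8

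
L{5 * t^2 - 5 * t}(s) 10/s^3 - 5/s^2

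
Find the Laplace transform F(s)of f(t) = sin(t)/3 1/(3 * (s^2 + 1))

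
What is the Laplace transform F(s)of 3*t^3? 18/s^4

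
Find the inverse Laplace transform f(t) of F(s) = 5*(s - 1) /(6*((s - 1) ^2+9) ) 5*exp(t)*cos(3*t) /6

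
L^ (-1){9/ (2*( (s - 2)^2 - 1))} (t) 9*exp (2*t)*sinh (t)/2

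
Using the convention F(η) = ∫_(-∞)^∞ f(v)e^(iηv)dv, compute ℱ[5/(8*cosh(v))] 5*pi/(8*cosh(pi*η/2))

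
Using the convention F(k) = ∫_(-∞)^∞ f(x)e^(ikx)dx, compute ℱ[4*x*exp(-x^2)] 2*I*sqrt(pi)*k*exp(-k^2/4)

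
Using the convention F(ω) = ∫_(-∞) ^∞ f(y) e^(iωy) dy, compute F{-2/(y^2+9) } -2 * pi * exp(-3 * Abs(ω) ) /3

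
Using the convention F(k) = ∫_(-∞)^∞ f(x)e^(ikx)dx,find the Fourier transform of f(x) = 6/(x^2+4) 3 * pi * exp(-2 * Abs(k))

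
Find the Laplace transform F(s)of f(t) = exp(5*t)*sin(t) 1/((s - 5)^2 + 1)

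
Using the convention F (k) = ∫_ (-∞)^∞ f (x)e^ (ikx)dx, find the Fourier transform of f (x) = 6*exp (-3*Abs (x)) 36/ (k^2+9)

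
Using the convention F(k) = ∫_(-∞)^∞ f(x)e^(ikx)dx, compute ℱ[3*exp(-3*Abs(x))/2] 9/(k^2 + 9)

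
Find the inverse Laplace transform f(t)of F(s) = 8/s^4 4*t^3/3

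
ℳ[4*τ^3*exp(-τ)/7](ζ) 4*gamma(ζ+3)/7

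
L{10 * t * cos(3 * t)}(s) 10 * (s^2 - 9)/(s^2 + 9)^2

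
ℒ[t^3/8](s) 3/ (4 * s^4)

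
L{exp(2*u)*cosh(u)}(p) (p - 2)/((p - 2)^2 - 1)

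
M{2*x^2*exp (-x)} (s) 2*gamma (s + 2)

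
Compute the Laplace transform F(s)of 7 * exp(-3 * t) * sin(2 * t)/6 7/(3 * ((s+3)^2+4))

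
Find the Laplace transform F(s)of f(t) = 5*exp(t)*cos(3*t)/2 5*(s - 1)/(2*((s - 1)^2 + 9))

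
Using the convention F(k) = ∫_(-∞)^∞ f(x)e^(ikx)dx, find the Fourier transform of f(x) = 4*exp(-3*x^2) 4*sqrt(3)*sqrt(pi)*exp(-k^2/12)/3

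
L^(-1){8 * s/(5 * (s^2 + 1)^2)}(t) 4 * t * sin(t)/5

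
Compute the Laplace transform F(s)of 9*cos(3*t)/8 9*s/(8*(s^2 + 9))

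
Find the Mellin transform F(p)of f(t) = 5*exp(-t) 5*gamma(p)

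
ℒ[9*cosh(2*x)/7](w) 9*w/(7*(w^2 - 4))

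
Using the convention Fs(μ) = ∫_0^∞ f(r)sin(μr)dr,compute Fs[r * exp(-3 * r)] 6 * μ/(μ^2 + 9)^2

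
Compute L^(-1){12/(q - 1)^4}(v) 2*v^3*exp(v)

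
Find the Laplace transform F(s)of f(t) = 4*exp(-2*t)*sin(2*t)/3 8/(3*((s+2)^2+4))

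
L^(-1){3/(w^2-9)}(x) sinh(3 * x)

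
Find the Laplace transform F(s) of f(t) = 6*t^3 36/s^4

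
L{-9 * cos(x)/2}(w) -9 * w/(2 * w^2 + 2)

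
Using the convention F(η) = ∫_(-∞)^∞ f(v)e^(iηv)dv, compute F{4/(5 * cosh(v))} 4 * pi/(5 * cosh(pi * η/2))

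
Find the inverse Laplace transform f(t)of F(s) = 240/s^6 2 * t^5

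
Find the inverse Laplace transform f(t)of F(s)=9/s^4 3*t^3/2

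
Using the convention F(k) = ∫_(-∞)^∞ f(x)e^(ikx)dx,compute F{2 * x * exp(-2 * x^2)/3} sqrt(2) * I * sqrt(pi) * k * exp(-k^2/8)/12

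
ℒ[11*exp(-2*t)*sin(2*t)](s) 22/((s + 2)^2 + 4)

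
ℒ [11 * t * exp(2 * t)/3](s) 11/(3 * (s - 2)^2)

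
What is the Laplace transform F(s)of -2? -2/s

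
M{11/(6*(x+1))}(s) 11*pi*csc(pi*s)/6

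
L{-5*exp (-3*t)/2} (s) -5/ (2*s + 6)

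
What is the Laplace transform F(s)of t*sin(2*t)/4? s/(s^2 + 4)^2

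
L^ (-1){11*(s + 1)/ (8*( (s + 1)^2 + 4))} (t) 11*exp (-t)*cos (2*t)/8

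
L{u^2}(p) 2/p^3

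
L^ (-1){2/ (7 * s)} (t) 2/7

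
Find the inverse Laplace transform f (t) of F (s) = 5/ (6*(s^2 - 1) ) 5*sinh (t) /6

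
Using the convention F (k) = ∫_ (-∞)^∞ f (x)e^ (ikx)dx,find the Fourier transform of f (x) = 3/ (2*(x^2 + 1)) 3*pi*exp (-Abs (k))/2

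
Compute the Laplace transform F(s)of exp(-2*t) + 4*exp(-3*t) 1/(s + 2) + 4/(s + 3)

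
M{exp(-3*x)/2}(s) gamma(s)/(2*3^s)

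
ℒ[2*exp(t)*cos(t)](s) 2*(s - 1)/((s - 1)^2+1)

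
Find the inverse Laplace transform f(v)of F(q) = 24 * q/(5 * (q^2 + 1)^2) 12 * v * sin(v)/5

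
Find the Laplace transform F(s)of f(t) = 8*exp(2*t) 8/(s - 2)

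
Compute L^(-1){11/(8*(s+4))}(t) 11*exp(-4*t)/8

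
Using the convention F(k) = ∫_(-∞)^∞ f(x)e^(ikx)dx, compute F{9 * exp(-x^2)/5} 9 * sqrt(pi) * exp(-k^2/4)/5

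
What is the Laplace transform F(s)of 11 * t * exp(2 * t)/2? 11/(2 * (s - 2)^2)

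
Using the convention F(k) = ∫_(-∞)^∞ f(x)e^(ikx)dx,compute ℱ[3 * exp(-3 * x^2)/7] sqrt(3) * sqrt(pi) * exp(-k^2/12)/7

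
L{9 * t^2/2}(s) 9/s^3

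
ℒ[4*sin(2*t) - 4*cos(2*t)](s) 8/(s^2 + 4) - 4*s/(s^2 + 4)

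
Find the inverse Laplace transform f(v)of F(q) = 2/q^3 v^2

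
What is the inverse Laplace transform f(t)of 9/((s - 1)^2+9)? 3*exp(t)*sin(3*t)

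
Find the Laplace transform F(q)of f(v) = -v -1/q^2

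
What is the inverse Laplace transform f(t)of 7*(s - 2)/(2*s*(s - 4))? 7*exp(2*t)*cosh(2*t)/2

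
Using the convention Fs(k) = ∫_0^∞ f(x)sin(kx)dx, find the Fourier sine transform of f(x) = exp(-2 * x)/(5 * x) atan(k/2)/5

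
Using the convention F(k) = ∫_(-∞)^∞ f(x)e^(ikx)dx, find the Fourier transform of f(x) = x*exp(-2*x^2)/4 sqrt(2)*I*sqrt(pi)*k*exp(-k^2/8)/32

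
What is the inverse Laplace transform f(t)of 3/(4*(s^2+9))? sin(3*t)/4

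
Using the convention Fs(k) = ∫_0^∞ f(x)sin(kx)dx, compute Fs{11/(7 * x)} 11 * pi/14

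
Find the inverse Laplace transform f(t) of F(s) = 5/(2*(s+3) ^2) 5*t*exp(-3*t) /2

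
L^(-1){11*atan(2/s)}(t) 11*sin(2*t)/t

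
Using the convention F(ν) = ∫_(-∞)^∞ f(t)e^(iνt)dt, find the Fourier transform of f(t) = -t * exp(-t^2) -I * sqrt(pi) * ν * exp(-ν^2/4)/2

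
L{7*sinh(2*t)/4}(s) 7/(2*(s^2-4))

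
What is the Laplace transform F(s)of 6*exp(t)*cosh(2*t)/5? 6*(s - 1)/(5*((s - 1)^2 - 4))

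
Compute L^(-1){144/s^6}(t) 6*t^5/5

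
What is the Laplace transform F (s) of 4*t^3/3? 8/s^4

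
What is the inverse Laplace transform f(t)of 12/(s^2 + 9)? 4*sin(3*t)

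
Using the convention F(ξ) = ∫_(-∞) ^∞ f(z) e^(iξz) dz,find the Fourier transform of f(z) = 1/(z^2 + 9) pi*exp(-3*Abs(ξ) ) /3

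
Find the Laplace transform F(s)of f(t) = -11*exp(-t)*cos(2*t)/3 11*(-s - 1)/(3*((s + 1)^2 + 4))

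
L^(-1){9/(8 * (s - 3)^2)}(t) 9 * t * exp(3 * t)/8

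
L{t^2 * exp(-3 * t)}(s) 2/(s + 3)^3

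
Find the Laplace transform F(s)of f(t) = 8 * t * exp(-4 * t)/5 8/(5 * (s + 4)^2)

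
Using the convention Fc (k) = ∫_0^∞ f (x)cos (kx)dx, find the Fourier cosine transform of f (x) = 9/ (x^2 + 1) 9*pi*exp (-k)/2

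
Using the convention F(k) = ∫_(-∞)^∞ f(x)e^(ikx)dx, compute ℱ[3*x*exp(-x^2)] 3*I*sqrt(pi)*k*exp(-k^2/4)/2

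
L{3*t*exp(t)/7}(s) 3/(7*(s - 1)^2)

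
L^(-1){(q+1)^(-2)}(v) v * exp(-v)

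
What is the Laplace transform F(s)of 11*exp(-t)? 11/(s + 1)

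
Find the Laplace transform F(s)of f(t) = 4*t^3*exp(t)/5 24/(5*(s - 1)^4)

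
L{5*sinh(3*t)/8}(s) 15/(8*(s^2-9))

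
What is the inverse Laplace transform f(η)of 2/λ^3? η^2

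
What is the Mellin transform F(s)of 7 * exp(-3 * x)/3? 7 * gamma(s)/(3 * 3^s)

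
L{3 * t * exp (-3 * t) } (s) 3/ (s + 3) ^2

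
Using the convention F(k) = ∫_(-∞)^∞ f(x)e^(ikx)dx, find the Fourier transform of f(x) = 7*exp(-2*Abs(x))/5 28/(5*(k^2 + 4))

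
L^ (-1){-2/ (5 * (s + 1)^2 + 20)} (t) -exp (-t) * sin (2 * t)/5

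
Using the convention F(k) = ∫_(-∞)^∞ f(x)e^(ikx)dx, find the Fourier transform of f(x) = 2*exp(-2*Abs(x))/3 8/(3*(k^2 + 4))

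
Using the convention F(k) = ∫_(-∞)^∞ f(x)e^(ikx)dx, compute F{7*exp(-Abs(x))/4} 7/(2*(k^2+1))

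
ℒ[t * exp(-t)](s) (s + 1)^(-2)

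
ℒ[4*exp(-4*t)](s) 4/(s + 4) 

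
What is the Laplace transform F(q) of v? q^(-2) 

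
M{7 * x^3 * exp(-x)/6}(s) 7 * gamma(s + 3)/6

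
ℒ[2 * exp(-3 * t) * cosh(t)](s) 2 * (s + 3)/((s + 3)^2-1)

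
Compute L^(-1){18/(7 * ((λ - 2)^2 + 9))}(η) 6 * exp(2 * η) * sin(3 * η)/7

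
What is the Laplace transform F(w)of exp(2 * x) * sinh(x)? 1/((w - 2)^2 - 1)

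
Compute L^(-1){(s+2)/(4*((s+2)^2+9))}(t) exp(-2*t)*cos(3*t)/4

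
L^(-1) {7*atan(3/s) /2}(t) 7*sin(3*t) /(2*t) 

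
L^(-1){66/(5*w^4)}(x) 11*x^3/5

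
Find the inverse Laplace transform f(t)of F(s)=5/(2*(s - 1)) 5*exp(t)/2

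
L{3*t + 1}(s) 3/s^2 + 1/s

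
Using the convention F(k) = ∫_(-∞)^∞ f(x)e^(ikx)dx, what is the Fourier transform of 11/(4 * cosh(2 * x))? 11 * pi/(8 * cosh(pi * k/4))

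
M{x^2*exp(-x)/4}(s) gamma(s+2)/4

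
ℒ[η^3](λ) 6/λ^4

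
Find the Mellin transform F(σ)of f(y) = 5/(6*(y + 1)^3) 5*pi*(σ - 2)*(σ - 1)/(12*sin(pi*σ))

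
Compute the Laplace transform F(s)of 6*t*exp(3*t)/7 6/(7*(s - 3)^2)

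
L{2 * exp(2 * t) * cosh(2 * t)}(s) 2 * (s - 2)/(s * (s - 4))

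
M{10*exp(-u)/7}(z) 10*gamma(z)/7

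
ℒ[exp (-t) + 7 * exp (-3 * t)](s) 7/ (s + 3) + 1/ (s + 1)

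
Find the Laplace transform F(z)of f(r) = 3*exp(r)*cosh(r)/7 3*(z - 1)/(7*z*(z - 2))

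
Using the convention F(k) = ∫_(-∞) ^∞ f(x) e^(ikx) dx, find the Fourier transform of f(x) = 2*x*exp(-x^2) I*sqrt(pi)*k*exp(-k^2/4) 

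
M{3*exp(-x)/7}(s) 3*gamma(s)/7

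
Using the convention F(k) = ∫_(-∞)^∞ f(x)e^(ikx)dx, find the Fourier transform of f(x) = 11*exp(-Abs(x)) 22/(k^2 + 1)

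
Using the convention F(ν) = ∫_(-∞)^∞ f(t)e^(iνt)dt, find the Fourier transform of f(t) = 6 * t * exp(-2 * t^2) 3 * sqrt(2) * I * sqrt(pi) * ν * exp(-ν^2/8)/4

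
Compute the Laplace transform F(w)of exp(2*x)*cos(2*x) (w - 2)/((w - 2)^2 + 4)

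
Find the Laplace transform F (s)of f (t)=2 2/s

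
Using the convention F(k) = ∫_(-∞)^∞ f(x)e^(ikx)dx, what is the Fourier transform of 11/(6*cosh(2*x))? 11*pi/(12*cosh(pi*k/4))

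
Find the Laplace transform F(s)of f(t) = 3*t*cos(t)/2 3*(s^2 - 1)/(2*(s^2 + 1)^2)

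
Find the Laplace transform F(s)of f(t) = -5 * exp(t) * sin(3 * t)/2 -15/(2 * (s - 1)^2 + 18)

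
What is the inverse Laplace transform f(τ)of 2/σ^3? τ^2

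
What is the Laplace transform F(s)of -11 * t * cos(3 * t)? 11 * (9 - s^2)/(s^2 + 9)^2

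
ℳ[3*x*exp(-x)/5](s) 3*gamma(s+1)/5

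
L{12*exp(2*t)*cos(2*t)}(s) 12*(s - 2)/((s - 2)^2 + 4)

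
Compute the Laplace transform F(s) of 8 8/s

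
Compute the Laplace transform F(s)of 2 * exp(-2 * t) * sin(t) 2/((s + 2)^2 + 1)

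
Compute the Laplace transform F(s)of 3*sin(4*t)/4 3/(s^2 + 16)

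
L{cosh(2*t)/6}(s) s/(6*(s^2-4))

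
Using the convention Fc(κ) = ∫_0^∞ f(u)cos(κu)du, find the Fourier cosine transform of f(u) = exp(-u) 1/(κ^2 + 1)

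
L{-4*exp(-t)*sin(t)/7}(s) -4/(7*(s + 1)^2 + 7)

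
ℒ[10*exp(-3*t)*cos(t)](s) 10*(s + 3)/((s + 3)^2 + 1)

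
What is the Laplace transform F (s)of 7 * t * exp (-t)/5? 7/ (5 * (s + 1)^2)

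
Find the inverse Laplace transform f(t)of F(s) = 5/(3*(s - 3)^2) 5*t*exp(3*t)/3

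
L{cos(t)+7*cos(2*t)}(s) 7*s/(s^2+4)+s/(s^2+1)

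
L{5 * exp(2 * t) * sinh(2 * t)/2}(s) 5/(s * (s - 4))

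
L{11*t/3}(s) 11/(3*s^2) 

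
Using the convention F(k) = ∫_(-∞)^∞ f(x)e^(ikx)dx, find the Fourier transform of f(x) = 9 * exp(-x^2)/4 9 * sqrt(pi) * exp(-k^2/4)/4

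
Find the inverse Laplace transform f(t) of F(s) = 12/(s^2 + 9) 4*sin(3*t) 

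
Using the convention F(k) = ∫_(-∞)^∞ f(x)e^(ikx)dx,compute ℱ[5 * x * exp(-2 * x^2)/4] 5 * sqrt(2) * I * sqrt(pi) * k * exp(-k^2/8)/32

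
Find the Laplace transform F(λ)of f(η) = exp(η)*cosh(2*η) (λ - 1)/((λ - 1)^2 - 4)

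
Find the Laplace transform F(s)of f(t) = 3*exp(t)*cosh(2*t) 3*(s - 1)/((s - 1)^2 - 4)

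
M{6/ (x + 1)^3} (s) 3 * pi * (s - 2) * (s - 1)/sin (pi * s)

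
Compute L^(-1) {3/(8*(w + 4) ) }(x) 3*exp(-4*x) /8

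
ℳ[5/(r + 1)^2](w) -5*pi*(w - 1)/sin(pi*w)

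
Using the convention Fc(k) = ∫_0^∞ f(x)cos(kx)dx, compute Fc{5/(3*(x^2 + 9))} 5*pi*exp(-3*k)/18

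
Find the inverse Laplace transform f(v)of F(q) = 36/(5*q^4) 6*v^3/5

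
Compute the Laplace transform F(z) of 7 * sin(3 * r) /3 7/(z^2+9) 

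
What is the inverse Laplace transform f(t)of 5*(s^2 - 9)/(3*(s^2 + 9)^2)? 5*t*cos(3*t)/3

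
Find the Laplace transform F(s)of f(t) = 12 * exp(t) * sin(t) 12/((s - 1)^2+1)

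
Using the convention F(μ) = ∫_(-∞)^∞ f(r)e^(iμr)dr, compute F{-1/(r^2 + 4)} -pi * exp(-2 * Abs(μ))/2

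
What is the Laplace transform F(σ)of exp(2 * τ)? 1/(σ - 2)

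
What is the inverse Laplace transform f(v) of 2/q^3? v^2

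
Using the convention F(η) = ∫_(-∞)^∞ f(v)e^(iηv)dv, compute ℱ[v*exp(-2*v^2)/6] sqrt(2)*I*sqrt(pi)*η*exp(-η^2/8)/48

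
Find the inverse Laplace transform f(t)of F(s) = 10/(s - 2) 10 * exp(2 * t)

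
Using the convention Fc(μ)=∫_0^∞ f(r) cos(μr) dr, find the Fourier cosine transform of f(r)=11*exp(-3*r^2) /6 11*sqrt(3)*sqrt(pi)*exp(-μ^2/12) /36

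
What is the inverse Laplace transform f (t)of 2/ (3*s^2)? 2*t/3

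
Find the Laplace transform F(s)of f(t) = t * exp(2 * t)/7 1/(7 * (s - 2)^2)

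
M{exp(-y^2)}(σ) gamma(σ/2)/2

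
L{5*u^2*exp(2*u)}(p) 10/(p - 2)^3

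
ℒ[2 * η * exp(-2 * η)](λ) 2/(λ+2)^2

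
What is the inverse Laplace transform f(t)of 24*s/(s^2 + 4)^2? 6*t*sin(2*t)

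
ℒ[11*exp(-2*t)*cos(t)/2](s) 11*(s + 2)/(2*((s + 2)^2 + 1))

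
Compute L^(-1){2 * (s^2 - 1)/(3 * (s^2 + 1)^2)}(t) 2 * t * cos(t)/3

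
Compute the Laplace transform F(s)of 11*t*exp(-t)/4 11/(4*(s + 1)^2)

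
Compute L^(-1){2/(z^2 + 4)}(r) sin(2*r)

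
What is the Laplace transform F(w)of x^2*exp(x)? 2/(w - 1)^3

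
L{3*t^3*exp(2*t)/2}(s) 9/(s - 2)^4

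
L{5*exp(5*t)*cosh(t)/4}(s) 5*(s - 5)/(4*((s - 5)^2 - 1))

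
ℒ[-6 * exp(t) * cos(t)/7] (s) 6 * (1 - s)/(7 * ((s - 1)^2 + 1))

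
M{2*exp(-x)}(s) 2*gamma(s)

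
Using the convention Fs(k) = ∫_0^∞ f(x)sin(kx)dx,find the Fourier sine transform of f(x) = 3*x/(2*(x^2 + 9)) 3*pi*exp(-3*k)/4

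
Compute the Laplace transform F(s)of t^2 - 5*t 2/s^3 - 5/s^2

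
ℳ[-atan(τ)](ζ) pi * sec(pi * ζ/2)/(2 * ζ)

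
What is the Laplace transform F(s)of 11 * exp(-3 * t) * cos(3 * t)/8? 11 * (s + 3)/(8 * ((s + 3)^2 + 9))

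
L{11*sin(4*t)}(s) 44/(s^2 + 16)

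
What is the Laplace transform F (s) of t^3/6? s^ (-4) 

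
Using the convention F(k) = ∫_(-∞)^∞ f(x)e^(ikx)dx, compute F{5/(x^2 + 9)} 5 * pi * exp(-3 * Abs(k))/3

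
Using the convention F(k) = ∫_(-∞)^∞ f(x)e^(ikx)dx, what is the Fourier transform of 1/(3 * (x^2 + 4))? pi * exp(-2 * Abs(k))/6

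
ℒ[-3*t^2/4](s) -3/(2*s^3) 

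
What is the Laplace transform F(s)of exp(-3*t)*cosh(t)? (s + 3)/((s + 3)^2-1)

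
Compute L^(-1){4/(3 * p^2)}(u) 4 * u/3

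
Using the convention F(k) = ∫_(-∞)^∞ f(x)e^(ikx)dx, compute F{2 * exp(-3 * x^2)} 2 * sqrt(3) * sqrt(pi) * exp(-k^2/12)/3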